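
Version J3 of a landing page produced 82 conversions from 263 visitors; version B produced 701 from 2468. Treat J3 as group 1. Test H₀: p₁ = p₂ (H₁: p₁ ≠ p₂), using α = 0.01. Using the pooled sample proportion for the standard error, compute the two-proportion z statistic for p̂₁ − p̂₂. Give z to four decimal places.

p̂₁ = 82/263 = 0.3117871, p̂₂ = 701/2468 = 0.2840357.
Pooled p̂ = (82+701)/(263+2468) = 783/2731 = 0.2867082.
SE = √(0.204507 × 0.00420747) = 0.0293335.
z = (0.3117871 − 0.2840357)/0.0293335 = 0.0277514/0.0293335 = 0.9461.
p-value = 2·P(Z > 0.946) ≈ 0.3441. With α = 0.01, fail to reject H₀.

z = 0.9461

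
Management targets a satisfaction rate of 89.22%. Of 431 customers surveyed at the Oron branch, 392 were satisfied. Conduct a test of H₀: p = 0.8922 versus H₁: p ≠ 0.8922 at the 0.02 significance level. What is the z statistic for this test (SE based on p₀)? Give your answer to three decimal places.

p̂ = 392/431 ≈ 0.90951.
SE = √(p₀(1−p₀)/n) = √(0.096179/431) = 0.01494.
z = (0.90951 − 0.8922)/0.01494 = 0.01731/0.01494 = 1.159.
p-value = 2·P(Z > 1.159) ≈ 0.2465. With α = 0.02, fail to reject H₀.

z = 1.159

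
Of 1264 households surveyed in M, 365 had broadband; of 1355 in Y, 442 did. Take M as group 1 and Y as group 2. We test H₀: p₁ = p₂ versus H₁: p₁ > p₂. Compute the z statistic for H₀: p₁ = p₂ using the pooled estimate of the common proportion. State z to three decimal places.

p̂₁ = 365/1264 ≈ 0.28877, p̂₂ = 442/1355 ≈ 0.32620.
Pooled p̂ = (365+442)/(1264+1355) = 807/2619 = 0.30813.
SE = √(0.213187 × 0.00152915) = 0.01806.
z = (0.28877 − 0.32620)/0.01806 = -0.03743/0.01806 = -2.073.
p-value = P(Z > -2.073) ≈ 0.9809.

z = -2.073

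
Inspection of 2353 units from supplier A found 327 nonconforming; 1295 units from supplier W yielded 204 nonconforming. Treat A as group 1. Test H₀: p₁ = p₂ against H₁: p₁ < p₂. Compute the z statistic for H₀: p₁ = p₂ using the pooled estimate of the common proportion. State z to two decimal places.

p̂₁ = 327/2353 = 0.1390, p̂₂ = 204/1295 = 0.1575.
Pooled p̂ = (327+204)/(2353+1295) = 531/3648 = 0.1456.
SE = √(p̂(1−p̂)(1/n₁+1/n₂)) = √(0.1456·0.8544·0.00119719) = √(0.000148897) = 0.0122.
z = (0.1390 − 0.1575)/0.0122 = -0.0185/0.0122 = -1.52.
p-value = P(Z < -1.521) ≈ 0.0642.

z = -1.52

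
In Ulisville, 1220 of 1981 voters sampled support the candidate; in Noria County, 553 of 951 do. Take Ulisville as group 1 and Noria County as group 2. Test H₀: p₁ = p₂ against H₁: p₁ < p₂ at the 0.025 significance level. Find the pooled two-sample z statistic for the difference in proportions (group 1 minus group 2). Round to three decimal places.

z = 1.781

p̂₁ = 1220/1981 = 0.61585, p̂₂ = 553/951 = 0.58149.
Pooled p̂ = (1220+553)/(1981+951) = 1773/2932 = 0.60471.
SE = √(0.239037 × 0.00155632) = 0.01929.
z = (0.61585 − 0.58149)/0.01929 = 0.03436/0.01929 = 1.781.
p-value = P(Z < 1.781) ≈ 0.9626. With α = 0.025, fail to reject H₀.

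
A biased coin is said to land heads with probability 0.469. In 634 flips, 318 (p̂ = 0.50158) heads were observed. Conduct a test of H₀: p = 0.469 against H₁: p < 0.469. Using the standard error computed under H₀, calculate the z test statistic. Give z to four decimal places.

z = 1.6437

p̂ = 318/634 ≈ 0.501577.
Standard error under H₀: √(0.469×0.531/634) = 0.019819.
z = (0.501577 − 0.469)/0.019819 = 0.032577/0.019819 = 1.6437.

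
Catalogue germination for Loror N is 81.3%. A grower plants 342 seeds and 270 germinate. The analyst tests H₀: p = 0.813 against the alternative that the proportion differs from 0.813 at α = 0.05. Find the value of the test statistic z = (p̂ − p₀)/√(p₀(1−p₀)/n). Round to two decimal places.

z = -1.12

p̂ = 270/342 ≈ 0.78947.
Standard error under H₀: √(0.813×0.187/342) = 0.02108.
z = (0.78947 − 0.813)/0.02108 = -0.02353/0.02108 = -1.12.
Two-sided p-value ≈ 2·Φ(−1.116) = 0.2645; since p > α = 0.05, fail to reject H₀.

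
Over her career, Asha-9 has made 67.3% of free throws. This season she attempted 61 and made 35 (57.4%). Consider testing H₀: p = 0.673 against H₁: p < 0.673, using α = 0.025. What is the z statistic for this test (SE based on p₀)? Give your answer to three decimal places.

z = -1.652

p̂ = 35/61 ≈ 0.57377.
SE = √(p₀(1−p₀)/n) = √(0.22007/61) = 0.06006.
z = (0.57377 − 0.673)/0.06006 = -0.09923/0.06006 = -1.652.
p-value = P(Z < -1.652) ≈ 0.0493. With α = 0.025, fail to reject H₀.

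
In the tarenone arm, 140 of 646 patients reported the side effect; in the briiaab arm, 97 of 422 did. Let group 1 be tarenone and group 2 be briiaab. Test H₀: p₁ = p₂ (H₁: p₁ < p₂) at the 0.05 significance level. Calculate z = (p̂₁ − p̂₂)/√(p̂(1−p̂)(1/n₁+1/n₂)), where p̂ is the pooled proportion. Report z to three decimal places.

z = -0.505

p̂₁ = 140/646 ≈ 0.21672, p̂₂ = 97/422 ≈ 0.22986.
Pooled p̂ = (140+97)/(646+422) = 237/1068 = 0.22191.
SE = √(0.172666 × 0.00391766) = 0.02601.
z = (0.21672 − 0.22986)/0.02601 = -0.01314/0.02601 = -0.505.
p-value = P(Z < -0.505) ≈ 0.3067, so at α = 0.05 we fail to reject H₀.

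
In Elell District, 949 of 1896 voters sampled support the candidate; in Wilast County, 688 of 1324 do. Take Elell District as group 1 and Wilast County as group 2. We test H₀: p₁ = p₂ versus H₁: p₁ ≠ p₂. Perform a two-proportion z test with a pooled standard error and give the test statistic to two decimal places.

z = -1.07

p̂₁ = 949/1896 = 0.5005, p̂₂ = 688/1324 = 0.5196.
Pooled p̂ = (949+688)/(1896+1324) = 1637/3220 = 0.5084.
SE = √(p̂(1−p̂)(1/n₁+1/n₂)) = √(0.5084·0.4916·0.00128271) = √(0.000320588) = 0.0179.
z = (0.5005 − 0.5196)/0.0179 = -0.0191/0.0179 = -1.07.
p-value = 2·P(Z > 1.067) ≈ 0.2858.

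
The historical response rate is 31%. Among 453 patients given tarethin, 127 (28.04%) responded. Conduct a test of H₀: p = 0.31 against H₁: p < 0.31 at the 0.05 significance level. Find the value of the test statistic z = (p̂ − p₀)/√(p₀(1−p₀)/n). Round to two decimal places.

p̂ = 127/453 ≈ 0.2804.
Under H₀, SE = √(0.31·0.69/453) = √(0.000472185) = 0.0217.
z = (0.2804 − 0.31)/0.0217 = -0.0296/0.0217 = -1.36.
p-value = P(Z < -1.364) ≈ 0.0862; since p > α = 0.05, fail to reject H₀.

z = -1.36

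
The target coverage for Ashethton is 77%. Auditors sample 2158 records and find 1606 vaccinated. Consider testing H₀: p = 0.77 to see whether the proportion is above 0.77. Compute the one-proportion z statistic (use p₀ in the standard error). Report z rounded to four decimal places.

z = -2.8471

p̂ = 1606/2158 ≈ 0.744208.
SE = √(p₀(1−p₀)/n) = √(0.1771/2158) = 0.009059.
z = (0.744208 − 0.77)/0.009059 = -0.025792/0.009059 = -2.8471.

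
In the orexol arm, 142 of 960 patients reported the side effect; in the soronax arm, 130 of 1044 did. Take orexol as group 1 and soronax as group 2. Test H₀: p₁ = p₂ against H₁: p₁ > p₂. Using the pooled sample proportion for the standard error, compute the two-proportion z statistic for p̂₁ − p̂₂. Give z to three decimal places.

z = 1.528

p̂₁ = 142/960 = 0.147917, p̂₂ = 130/1044 = 0.124521.
Pooled p̂ = (142+130)/(960+1044) = 272/2004 = 0.135729.
SE = √(0.117306 × 0.00199952) = 0.015315.
z = (0.147917 − 0.124521)/0.015315 = 0.023396/0.015315 = 1.528.
p-value = P(Z > 1.528) ≈ 0.0633.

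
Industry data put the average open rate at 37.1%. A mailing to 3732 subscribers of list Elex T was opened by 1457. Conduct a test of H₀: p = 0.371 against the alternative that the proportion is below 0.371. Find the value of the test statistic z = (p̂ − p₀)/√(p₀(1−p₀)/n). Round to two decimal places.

z = 2.45

p̂ = 1457/3732 ≈ 0.39041.
Standard error under H₀: √(0.371×0.629/3732) = 0.00791.
z = (0.39041 − 0.371)/0.00791 = 0.01941/0.00791 = 2.45.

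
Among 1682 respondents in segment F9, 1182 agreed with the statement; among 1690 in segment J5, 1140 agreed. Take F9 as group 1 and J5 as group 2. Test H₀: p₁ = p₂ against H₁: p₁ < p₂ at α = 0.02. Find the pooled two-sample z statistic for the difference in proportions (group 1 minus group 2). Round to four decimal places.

p̂₁ = 1182/1682 = 0.702735, p̂₂ = 1140/1690 = 0.674556.
Pooled p̂ = (1182+1140)/(1682+1690) = 2322/3372 = 0.688612.
SE = √(p̂(1−p̂)(1/n₁+1/n₂)) = √(0.688612·0.311388·0.00118625) = √(0.000254361) = 0.015949.
z = (0.702735 − 0.674556)/0.015949 = 0.028179/0.015949 = 1.7668.
p-value = P(Z < 1.767) ≈ 0.9614, so at α = 0.02 we fail to reject H₀.

z = 1.7668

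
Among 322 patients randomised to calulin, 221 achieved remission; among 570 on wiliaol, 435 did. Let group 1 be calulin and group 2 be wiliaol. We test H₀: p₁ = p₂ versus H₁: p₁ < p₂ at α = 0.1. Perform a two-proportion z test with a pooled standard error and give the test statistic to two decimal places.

p̂₁ = 221/322 ≈ 0.6863, p̂₂ = 435/570 ≈ 0.7632.
Pooled p̂ = (221+435)/(322+570) = 656/892 = 0.7354.
SE = √(p̂(1−p̂)(1/n₁+1/n₂)) = √(0.7354·0.2646·0.00485998) = √(0.000945628) = 0.0308.
z = (0.6863 − 0.7632)/0.0308 = -0.0769/0.0308 = -2.50.
p-value = P(Z < -2.498) ≈ 0.0062; since p < α = 0.1, reject H₀.

z = -2.50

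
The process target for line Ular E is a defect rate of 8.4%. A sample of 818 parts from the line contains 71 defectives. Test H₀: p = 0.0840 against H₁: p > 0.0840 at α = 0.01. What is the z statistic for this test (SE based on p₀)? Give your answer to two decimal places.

z = 0.29

p̂ = 71/818 = 0.0868.
SE = √(p₀(1−p₀)/n) = √(0.076944/818) = 0.0097.
z = (0.0868 − 0.084)/0.0097 = 0.0028/0.0097 = 0.29.
p-value = P(Z > 0.288) ≈ 0.3865; since p > α = 0.01, fail to reject H₀.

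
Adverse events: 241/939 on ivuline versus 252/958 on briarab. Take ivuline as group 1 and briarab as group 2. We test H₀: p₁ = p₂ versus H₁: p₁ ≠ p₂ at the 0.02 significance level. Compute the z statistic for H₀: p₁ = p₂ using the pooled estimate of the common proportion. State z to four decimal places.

z = -0.3174

p̂₁ = 241/939 = 0.256656, p̂₂ = 252/958 = 0.263048.
Pooled p̂ = (241+252)/(939+958) = 493/1897 = 0.259884.
SE = √(p̂(1−p̂)(1/n₁+1/n₂)) = √(0.259884·0.740116·0.0021088) = √(0.000405616) = 0.020140.
z = (0.256656 − 0.263048)/0.020140 = -0.006392/0.020140 = -0.3174.
Two-sided p-value ≈ 2·Φ(−0.317) = 0.7510, so at α = 0.02 we fail to reject H₀.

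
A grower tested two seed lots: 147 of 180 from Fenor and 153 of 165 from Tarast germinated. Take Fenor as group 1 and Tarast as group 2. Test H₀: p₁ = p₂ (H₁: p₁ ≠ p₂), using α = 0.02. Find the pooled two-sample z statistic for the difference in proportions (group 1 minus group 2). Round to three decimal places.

z = -3.047

p̂₁ = 147/180 ≈ 0.81667, p̂₂ = 153/165 ≈ 0.92727.
Pooled p̂ = (147+153)/(180+165) = 300/345 = 0.86957.
SE = √(0.113422 × 0.0116162) = 0.03630.
z = (0.81667 − 0.92727)/0.03630 = -0.11060/0.03630 = -3.047.
Two-sided p-value ≈ 2·Φ(−3.047) = 0.0023. With α = 0.02, reject H₀.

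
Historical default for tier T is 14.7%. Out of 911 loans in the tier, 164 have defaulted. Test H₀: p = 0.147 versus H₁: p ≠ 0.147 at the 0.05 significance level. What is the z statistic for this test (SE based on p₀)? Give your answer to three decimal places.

p̂ = 164/911 = 0.18002.
Under H₀, SE = √(0.147·0.853/911) = √(0.000137641) = 0.01173.
z = (0.18002 − 0.147)/0.01173 = 0.03302/0.01173 = 2.815.
p-value = 2·P(Z > 2.815) ≈ 0.0049; since p < α = 0.05, reject H₀.

z = 2.815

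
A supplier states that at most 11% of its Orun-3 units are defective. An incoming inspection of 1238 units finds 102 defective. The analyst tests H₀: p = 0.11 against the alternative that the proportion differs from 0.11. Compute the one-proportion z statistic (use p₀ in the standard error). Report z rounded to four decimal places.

p̂ = 102/1238 = 0.0823910.
SE = √(p₀(1−p₀)/n) = √(0.0979/1238) = 0.0088926.
z = (0.0823910 − 0.11)/0.0088926 = -0.0276090/0.0088926 = -3.1047.

z = -3.1047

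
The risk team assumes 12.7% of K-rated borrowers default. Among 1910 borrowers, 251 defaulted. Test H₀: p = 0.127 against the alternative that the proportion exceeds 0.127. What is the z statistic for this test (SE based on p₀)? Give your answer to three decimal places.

z = 0.579

p̂ = 251/1910 = 0.13141.
Standard error under H₀: √(0.127×0.873/1910) = 0.00762.
z = (0.13141 − 0.127)/0.00762 = 0.00441/0.00762 = 0.579.
p-value = P(Z > 0.579) ≈ 0.2812.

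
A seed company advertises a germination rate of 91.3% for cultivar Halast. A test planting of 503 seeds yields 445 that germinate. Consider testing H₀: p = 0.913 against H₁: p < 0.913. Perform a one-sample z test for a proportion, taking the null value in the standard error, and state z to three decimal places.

z = -2.253

p̂ = 445/503 ≈ 0.884692.
Under H₀, SE = √(0.913·0.087/503) = √(0.000157915) = 0.012566.
z = (0.884692 − 0.913)/0.012566 = -0.028308/0.012566 = -2.253.
p-value = P(Z < -2.253) ≈ 0.0121.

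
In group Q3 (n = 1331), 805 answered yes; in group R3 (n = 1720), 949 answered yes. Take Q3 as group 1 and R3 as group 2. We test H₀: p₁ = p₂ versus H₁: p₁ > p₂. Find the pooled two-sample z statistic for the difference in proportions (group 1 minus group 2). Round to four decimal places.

p̂₁ = 805/1331 = 0.604808, p̂₂ = 949/1720 = 0.551744.
Pooled p̂ = (805+949)/(1331+1720) = 1754/3051 = 0.574893.
SE = √(0.244391 × 0.00133271) = 0.018047.
z = (0.604808 − 0.551744)/0.018047 = 0.053064/0.018047 = 2.9403.

z = 2.9403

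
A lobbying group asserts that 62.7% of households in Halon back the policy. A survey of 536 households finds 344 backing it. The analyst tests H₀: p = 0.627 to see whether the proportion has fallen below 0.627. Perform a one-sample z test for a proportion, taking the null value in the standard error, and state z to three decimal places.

p̂ = 344/536 = 0.64179.
Standard error under H₀: √(0.627×0.373/536) = 0.02089.
z = (0.64179 − 0.627)/0.02089 = 0.01479/0.02089 = 0.708.

z = 0.708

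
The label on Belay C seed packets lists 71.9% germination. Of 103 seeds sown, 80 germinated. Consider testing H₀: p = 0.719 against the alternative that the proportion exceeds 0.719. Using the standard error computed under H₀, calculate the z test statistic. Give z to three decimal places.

p̂ = 80/103 = 0.77670.
Under H₀, SE = √(0.719·0.281/103) = √(0.00196154) = 0.04429.
z = (0.77670 − 0.719)/0.04429 = 0.05770/0.04429 = 1.303.
p-value = P(Z > 1.303) ≈ 0.0963.

z = 1.303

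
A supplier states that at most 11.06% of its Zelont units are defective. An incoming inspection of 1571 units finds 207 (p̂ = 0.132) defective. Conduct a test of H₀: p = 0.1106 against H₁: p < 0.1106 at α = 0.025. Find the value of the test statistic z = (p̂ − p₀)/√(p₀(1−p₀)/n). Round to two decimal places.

z = 2.67

p̂ = 207/1571 = 0.131763.
Standard error under H₀: √(0.1106×0.8894/1571) = 0.007913.
z = (0.131763 − 0.1106)/0.007913 = 0.021163/0.007913 = 2.67.
p-value = P(Z < 2.675) ≈ 0.9963; since p > α = 0.025, fail to reject H₀.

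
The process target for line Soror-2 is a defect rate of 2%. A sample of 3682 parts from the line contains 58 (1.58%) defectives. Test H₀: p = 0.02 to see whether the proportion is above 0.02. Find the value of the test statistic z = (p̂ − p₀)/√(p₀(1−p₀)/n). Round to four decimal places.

z = -1.8411

p̂ = 58/3682 ≈ 0.0157523.
SE = √(p₀(1−p₀)/n) = √(0.0196/3682) = 0.0023072.
z = (0.0157523 − 0.02)/0.0023072 = -0.0042477/0.0023072 = -1.8411.
p-value = P(Z > -1.841) ≈ 0.9672.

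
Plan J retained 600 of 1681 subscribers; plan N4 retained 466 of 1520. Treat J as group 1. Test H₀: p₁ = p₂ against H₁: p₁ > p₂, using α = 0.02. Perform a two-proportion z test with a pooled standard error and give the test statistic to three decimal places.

z = 3.018

p̂₁ = 600/1681 = 0.356930, p̂₂ = 466/1520 = 0.306579.
Pooled p̂ = (600+466)/(1681+1520) = 1066/3201 = 0.333021.
SE = √(p̂(1−p̂)(1/n₁+1/n₂)) = √(0.333021·0.666979·0.00125278) = √(0.000278265) = 0.016681.
z = (0.356930 − 0.306579)/0.016681 = 0.050351/0.016681 = 3.018.
p-value = P(Z > 3.018) ≈ 0.0013; since p < α = 0.02, reject H₀.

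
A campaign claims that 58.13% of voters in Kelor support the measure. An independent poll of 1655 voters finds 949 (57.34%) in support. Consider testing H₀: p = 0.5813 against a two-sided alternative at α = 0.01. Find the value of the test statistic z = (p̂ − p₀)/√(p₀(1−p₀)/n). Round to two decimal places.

z = -0.65

p̂ = 949/1655 ≈ 0.5734.
Under H₀, SE = √(0.5813·0.4187/1655) = √(0.000147064) = 0.0121.
z = (0.5734 − 0.5813)/0.0121 = -0.0079/0.0121 = -0.65.
p-value = 2·P(Z > 0.650) ≈ 0.5155. With α = 0.01, fail to reject H₀.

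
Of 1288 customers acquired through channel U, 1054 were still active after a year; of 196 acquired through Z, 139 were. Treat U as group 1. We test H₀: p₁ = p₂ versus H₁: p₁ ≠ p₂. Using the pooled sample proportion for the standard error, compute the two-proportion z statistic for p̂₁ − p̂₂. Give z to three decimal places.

p̂₁ = 1054/1288 ≈ 0.81832, p̂₂ = 139/196 ≈ 0.70918.
Pooled p̂ = (1054+139)/(1288+196) = 1193/1484 = 0.80391.
SE = √(p̂(1−p̂)(1/n₁+1/n₂)) = √(0.80391·0.19609·0.00587844) = √(0.000926675) = 0.03044.
z = (0.81832 − 0.70918)/0.03044 = 0.10914/0.03044 = 3.585.

z = 3.585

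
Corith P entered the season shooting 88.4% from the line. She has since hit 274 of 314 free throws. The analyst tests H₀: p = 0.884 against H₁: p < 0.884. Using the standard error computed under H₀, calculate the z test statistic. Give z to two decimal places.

z = -0.63

p̂ = 274/314 = 0.8726.
SE = √(p₀(1−p₀)/n) = √(0.10254/314) = 0.0181.
z = (0.8726 − 0.884)/0.0181 = -0.0114/0.0181 = -0.63.
p-value = P(Z < -0.630) ≈ 0.2643.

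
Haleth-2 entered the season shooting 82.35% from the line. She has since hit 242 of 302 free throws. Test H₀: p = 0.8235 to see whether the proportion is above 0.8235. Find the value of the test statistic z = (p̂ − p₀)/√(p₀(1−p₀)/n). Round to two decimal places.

p̂ = 242/302 = 0.8013.
SE = √(p₀(1−p₀)/n) = √(0.14535/302) = 0.0219.
z = (0.8013 − 0.8235)/0.0219 = -0.0222/0.0219 = -1.01.

z = -1.01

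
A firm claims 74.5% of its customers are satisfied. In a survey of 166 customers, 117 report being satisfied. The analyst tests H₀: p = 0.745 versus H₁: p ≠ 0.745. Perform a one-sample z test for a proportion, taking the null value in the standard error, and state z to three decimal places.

z = -1.188

p̂ = 117/166 = 0.70482.
SE = √(p₀(1−p₀)/n) = √(0.18998/166) = 0.03383.
z = (0.70482 − 0.745)/0.03383 = -0.04018/0.03383 = -1.188.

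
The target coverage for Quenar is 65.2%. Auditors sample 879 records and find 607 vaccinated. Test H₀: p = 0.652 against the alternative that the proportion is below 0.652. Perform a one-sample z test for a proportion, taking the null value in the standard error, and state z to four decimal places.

z = 2.3999

p̂ = 607/879 = 0.690557.
Standard error under H₀: √(0.652×0.348/879) = 0.016066.
z = (0.690557 − 0.652)/0.016066 = 0.038557/0.016066 = 2.3999.
p-value = P(Z < 2.400) ≈ 0.9918.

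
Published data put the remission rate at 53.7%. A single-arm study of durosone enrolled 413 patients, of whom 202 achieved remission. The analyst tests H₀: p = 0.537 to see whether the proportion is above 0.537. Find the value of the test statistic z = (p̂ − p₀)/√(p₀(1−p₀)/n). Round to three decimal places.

p̂ = 202/413 = 0.48910.
Under H₀, SE = √(0.537·0.463/413) = √(0.000602012) = 0.02454.
z = (0.48910 − 0.537)/0.02454 = -0.04790/0.02454 = -1.952.
p-value = P(Z > -1.952) ≈ 0.9745.

z = -1.952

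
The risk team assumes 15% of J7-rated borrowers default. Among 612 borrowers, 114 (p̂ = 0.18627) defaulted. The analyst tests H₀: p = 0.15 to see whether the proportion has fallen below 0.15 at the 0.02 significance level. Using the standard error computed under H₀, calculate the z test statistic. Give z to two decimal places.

p̂ = 114/612 ≈ 0.18627.
Under H₀, SE = √(0.15·0.85/612) = √(0.000208333) = 0.01443.
z = (0.18627 − 0.15)/0.01443 = 0.03627/0.01443 = 2.51.
p-value = P(Z < 2.513) ≈ 0.9940; since p > α = 0.02, fail to reject H₀.

z = 2.51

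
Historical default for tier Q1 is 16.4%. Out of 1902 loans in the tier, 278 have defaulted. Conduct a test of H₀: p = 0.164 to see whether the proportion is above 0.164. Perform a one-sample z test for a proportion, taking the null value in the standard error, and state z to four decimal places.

p̂ = 278/1902 ≈ 0.1461619.
Standard error under H₀: √(0.164×0.836/1902) = 0.0084902.
z = (0.1461619 − 0.164)/0.0084902 = -0.0178381/0.0084902 = -2.1010.
p-value = P(Z > -2.101) ≈ 0.9822.

z = -2.1010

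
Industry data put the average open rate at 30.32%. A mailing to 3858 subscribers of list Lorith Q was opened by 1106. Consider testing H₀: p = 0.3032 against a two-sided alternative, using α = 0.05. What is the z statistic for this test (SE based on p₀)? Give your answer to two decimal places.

p̂ = 1106/3858 = 0.2867.
Standard error under H₀: √(0.3032×0.6968/3858) = 0.0074.
z = (0.2867 − 0.3032)/0.0074 = -0.0165/0.0074 = -2.23.
p-value = 2·P(Z > 2.233) ≈ 0.0256. With α = 0.05, reject H₀.

z = -2.23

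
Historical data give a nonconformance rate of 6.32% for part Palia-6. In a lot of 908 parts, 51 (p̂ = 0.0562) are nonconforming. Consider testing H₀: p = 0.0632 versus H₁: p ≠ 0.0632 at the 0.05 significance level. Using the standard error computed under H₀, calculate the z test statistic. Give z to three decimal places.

z = -0.871

p̂ = 51/908 = 0.05617.
Standard error under H₀: √(0.0632×0.9368/908) = 0.00807.
z = (0.05617 − 0.0632)/0.00807 = -0.00703/0.00807 = -0.871.
Two-sided p-value ≈ 2·Φ(−0.871) = 0.3838; since p > α = 0.05, fail to reject H₀.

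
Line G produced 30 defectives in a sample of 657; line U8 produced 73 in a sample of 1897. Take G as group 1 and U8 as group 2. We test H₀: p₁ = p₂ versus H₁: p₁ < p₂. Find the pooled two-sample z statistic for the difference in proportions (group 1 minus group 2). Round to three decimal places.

p̂₁ = 30/657 ≈ 0.04566, p̂₂ = 73/1897 ≈ 0.03848.
Pooled p̂ = (30+73)/(657+1897) = 103/2554 = 0.04033.
SE = √(0.0387025 × 0.00204922) = 0.00891.
z = (0.04566 − 0.03848)/0.00891 = 0.00718/0.00891 = 0.806.

z = 0.806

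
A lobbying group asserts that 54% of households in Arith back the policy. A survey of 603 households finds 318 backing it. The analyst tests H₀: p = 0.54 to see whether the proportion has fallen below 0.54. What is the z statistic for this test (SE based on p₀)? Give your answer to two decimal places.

z = -0.62

p̂ = 318/603 = 0.5274.
Standard error under H₀: √(0.54×0.46/603) = 0.0203.
z = (0.5274 − 0.54)/0.0203 = -0.0126/0.0203 = -0.62.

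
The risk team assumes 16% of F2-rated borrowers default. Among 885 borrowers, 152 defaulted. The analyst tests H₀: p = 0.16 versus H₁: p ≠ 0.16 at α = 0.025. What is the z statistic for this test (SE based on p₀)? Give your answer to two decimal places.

z = 0.95

p̂ = 152/885 = 0.17175.
Standard error under H₀: √(0.16×0.84/885) = 0.01232.
z = (0.17175 − 0.16)/0.01232 = 0.01175/0.01232 = 0.95.
p-value = 2·P(Z > 0.954) ≈ 0.3403. With α = 0.025, fail to reject H₀.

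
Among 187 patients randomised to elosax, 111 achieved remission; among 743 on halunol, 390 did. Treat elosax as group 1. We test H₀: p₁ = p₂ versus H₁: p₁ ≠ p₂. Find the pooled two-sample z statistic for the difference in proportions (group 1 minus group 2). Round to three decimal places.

p̂₁ = 111/187 ≈ 0.59358, p̂₂ = 390/743 ≈ 0.52490.
Pooled p̂ = (111+390)/(187+743) = 501/930 = 0.53871.
SE = √(p̂(1−p̂)(1/n₁+1/n₂)) = √(0.53871·0.46129·0.00669349) = √(0.00166334) = 0.04078.
z = (0.59358 − 0.52490)/0.04078 = 0.06868/0.04078 = 1.684.
p-value = 2·P(Z > 1.684) ≈ 0.0922.

z = 1.684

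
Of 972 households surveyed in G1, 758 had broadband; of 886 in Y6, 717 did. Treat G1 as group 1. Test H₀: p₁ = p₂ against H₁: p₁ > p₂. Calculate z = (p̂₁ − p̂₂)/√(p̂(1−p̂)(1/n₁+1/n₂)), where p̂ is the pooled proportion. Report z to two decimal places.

p̂₁ = 758/972 ≈ 0.7798, p̂₂ = 717/886 ≈ 0.8093.
Pooled p̂ = (758+717)/(972+886) = 1475/1858 = 0.7939.
SE = √(0.163644 × 0.00215747) = 0.0188.
z = (0.7798 − 0.8093)/0.0188 = -0.0295/0.0188 = -1.57.

z = -1.57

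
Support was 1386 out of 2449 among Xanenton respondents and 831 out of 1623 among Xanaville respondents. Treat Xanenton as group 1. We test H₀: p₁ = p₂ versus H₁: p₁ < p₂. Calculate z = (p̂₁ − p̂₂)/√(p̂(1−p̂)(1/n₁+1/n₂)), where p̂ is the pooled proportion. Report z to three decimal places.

z = 3.383

p̂₁ = 1386/2449 ≈ 0.565945, p̂₂ = 831/1623 ≈ 0.512015.
Pooled p̂ = (1386+831)/(2449+1623) = 2217/4072 = 0.544450.
SE = √(p̂(1−p̂)(1/n₁+1/n₂)) = √(0.544450·0.455550·0.00102447) = √(0.000254094) = 0.015940.
z = (0.565945 − 0.512015)/0.015940 = 0.053930/0.015940 = 3.383.
p-value = P(Z < 3.383) ≈ 0.9996.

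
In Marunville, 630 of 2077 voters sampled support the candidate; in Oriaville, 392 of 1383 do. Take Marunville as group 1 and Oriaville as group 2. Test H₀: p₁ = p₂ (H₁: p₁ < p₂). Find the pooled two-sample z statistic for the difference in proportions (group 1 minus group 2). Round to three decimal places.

p̂₁ = 630/2077 ≈ 0.30332, p̂₂ = 392/1383 ≈ 0.28344.
Pooled p̂ = (630+392)/(2077+1383) = 1022/3460 = 0.29538.
SE = √(p̂(1−p̂)(1/n₁+1/n₂)) = √(0.29538·0.70462·0.00120453) = √(0.000250697) = 0.01583.
z = (0.30332 − 0.28344)/0.01583 = 0.01988/0.01583 = 1.256.
p-value = P(Z < 1.256) ≈ 0.8954.

z = 1.256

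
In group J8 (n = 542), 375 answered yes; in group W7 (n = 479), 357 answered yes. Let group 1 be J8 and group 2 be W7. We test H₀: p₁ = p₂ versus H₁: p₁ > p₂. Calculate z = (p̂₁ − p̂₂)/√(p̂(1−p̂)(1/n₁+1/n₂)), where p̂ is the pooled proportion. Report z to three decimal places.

p̂₁ = 375/542 = 0.69188, p̂₂ = 357/479 = 0.74530.
Pooled p̂ = (375+357)/(542+479) = 732/1021 = 0.71694.
SE = √(p̂(1−p̂)(1/n₁+1/n₂)) = √(0.71694·0.28306·0.0039327) = √(0.000798084) = 0.02825.
z = (0.69188 − 0.74530)/0.02825 = -0.05342/0.02825 = -1.891.

z = -1.891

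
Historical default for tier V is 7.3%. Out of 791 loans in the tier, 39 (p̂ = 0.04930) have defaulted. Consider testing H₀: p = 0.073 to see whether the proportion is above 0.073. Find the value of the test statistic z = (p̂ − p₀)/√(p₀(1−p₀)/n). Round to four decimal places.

z = -2.5618

p̂ = 39/791 = 0.0493047.
Under H₀, SE = √(0.073·0.927/791) = √(8.55512e-05) = 0.0092494.
z = (0.0493047 − 0.073)/0.0092494 = -0.0236953/0.0092494 = -2.5618.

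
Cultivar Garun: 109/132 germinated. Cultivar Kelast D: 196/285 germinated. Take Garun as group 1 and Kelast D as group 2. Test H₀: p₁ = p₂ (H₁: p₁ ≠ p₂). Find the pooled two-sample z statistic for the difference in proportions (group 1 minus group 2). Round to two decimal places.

z = 2.96

p̂₁ = 109/132 = 0.8258, p̂₂ = 196/285 = 0.6877.
Pooled p̂ = (109+196)/(132+285) = 305/417 = 0.7314.
SE = √(0.196447 × 0.0110845) = 0.0467.
z = (0.8258 − 0.6877)/0.0467 = 0.1381/0.0467 = 2.96.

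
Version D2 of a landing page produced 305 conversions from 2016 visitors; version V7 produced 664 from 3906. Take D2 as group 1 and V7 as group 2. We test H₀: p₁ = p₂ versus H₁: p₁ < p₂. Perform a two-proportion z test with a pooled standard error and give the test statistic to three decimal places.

z = -1.844

p̂₁ = 305/2016 = 0.15129, p̂₂ = 664/3906 = 0.16999.
Pooled p̂ = (305+664)/(2016+3906) = 969/5922 = 0.16363.
SE = √(p̂(1−p̂)(1/n₁+1/n₂)) = √(0.16363·0.83637·0.000752048) = √(0.00010292) = 0.01014.
z = (0.15129 − 0.16999)/0.01014 = -0.01870/0.01014 = -1.844.
p-value = P(Z < -1.844) ≈ 0.0326.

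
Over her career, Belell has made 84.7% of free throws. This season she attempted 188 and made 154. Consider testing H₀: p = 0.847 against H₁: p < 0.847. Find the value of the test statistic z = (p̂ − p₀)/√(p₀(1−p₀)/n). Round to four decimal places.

z = -1.0608

p̂ = 154/188 = 0.819149.
SE = √(p₀(1−p₀)/n) = √(0.12959/188) = 0.026255.
z = (0.819149 − 0.847)/0.026255 = -0.027851/0.026255 = -1.0608.
p-value = P(Z < -1.061) ≈ 0.1444.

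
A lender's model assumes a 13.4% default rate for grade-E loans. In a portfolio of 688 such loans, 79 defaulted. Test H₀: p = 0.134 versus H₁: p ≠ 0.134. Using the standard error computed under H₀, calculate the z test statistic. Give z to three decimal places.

p̂ = 79/688 ≈ 0.11483.
Standard error under H₀: √(0.134×0.866/688) = 0.01299.
z = (0.11483 − 0.134)/0.01299 = -0.01917/0.01299 = -1.476.
p-value = 2·P(Z > 1.476) ≈ 0.1398.

z = -1.476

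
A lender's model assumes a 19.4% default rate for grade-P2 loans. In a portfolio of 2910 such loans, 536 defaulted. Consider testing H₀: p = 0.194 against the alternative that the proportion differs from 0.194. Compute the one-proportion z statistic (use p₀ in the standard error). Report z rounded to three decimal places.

p̂ = 536/2910 ≈ 0.18419.
Under H₀, SE = √(0.194·0.806/2910) = √(5.37333e-05) = 0.00733.
z = (0.18419 − 0.194)/0.00733 = -0.00981/0.00733 = -1.338.
Two-sided p-value ≈ 2·Φ(−1.338) = 0.1809.

z = -1.338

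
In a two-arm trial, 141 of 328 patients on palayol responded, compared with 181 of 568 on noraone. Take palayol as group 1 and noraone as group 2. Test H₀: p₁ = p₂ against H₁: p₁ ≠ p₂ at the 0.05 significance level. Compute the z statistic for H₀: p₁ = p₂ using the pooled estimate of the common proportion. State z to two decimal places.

p̂₁ = 141/328 = 0.4299, p̂₂ = 181/568 = 0.3187.
Pooled p̂ = (141+181)/(328+568) = 322/896 = 0.3594.
SE = √(0.230225 × 0.00480934) = 0.0333.
z = (0.4299 − 0.3187)/0.0333 = 0.1112/0.0333 = 3.34.
p-value = 2·P(Z > 3.342) ≈ 0.0008. With α = 0.05, reject H₀.

z = 3.34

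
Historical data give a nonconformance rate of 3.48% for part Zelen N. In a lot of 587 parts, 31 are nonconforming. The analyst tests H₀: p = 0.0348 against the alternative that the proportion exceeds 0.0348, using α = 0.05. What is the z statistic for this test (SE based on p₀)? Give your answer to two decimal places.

z = 2.38

p̂ = 31/587 = 0.05281.
Standard error under H₀: √(0.0348×0.9652/587) = 0.00756.
z = (0.05281 − 0.0348)/0.00756 = 0.01801/0.00756 = 2.38.
p-value = P(Z > 2.381) ≈ 0.0086, so at α = 0.05 we reject H₀.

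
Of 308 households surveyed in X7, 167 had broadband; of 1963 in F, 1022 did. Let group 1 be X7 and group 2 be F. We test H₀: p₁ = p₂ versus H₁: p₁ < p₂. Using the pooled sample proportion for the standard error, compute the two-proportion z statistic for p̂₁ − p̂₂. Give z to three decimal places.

p̂₁ = 167/308 = 0.54221, p̂₂ = 1022/1963 = 0.52063.
Pooled p̂ = (167+1022)/(308+1963) = 1189/2271 = 0.52356.
SE = √(p̂(1−p̂)(1/n₁+1/n₂)) = √(0.52356·0.47644·0.00375618) = √(0.00093696) = 0.03061.
z = (0.54221 − 0.52063)/0.03061 = 0.02158/0.03061 = 0.705.
p-value = P(Z < 0.705) ≈ 0.7596.

z = 0.705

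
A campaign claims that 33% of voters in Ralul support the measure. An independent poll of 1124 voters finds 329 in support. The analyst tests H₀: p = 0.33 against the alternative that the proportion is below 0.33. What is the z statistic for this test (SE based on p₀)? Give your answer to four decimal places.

p̂ = 329/1124 = 0.292705.
Under H₀, SE = √(0.33·0.67/1124) = √(0.000196708) = 0.014025.
z = (0.292705 − 0.33)/0.014025 = -0.037295/0.014025 = -2.6592.
p-value = P(Z < -2.659) ≈ 0.0039.

z = -2.6592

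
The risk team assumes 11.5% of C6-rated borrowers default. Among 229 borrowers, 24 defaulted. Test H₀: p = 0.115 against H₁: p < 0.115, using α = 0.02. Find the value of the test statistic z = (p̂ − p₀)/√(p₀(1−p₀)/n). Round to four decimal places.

p̂ = 24/229 = 0.104803.
Standard error under H₀: √(0.115×0.885/229) = 0.021082.
z = (0.104803 − 0.115)/0.021082 = -0.010197/0.021082 = -0.4837.
p-value = P(Z < -0.484) ≈ 0.3143; since p > α = 0.02, fail to reject H₀.

z = -0.4837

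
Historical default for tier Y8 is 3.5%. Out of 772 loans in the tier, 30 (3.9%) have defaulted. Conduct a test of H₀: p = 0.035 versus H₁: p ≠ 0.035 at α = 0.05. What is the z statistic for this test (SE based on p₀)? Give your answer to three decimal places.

z = 0.584

p̂ = 30/772 = 0.03886.
Standard error under H₀: √(0.035×0.965/772) = 0.00661.
z = (0.03886 − 0.035)/0.00661 = 0.00386/0.00661 = 0.584.
p-value = 2·P(Z > 0.584) ≈ 0.5595. With α = 0.05, fail to reject H₀.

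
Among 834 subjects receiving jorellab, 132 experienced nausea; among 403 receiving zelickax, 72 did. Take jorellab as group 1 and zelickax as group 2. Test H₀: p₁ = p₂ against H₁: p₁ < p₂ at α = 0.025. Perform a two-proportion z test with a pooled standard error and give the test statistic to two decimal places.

z = -0.91

p̂₁ = 132/834 ≈ 0.1583, p̂₂ = 72/403 ≈ 0.1787.
Pooled p̂ = (132+72)/(834+403) = 204/1237 = 0.1649.
SE = √(p̂(1−p̂)(1/n₁+1/n₂)) = √(0.1649·0.8351·0.00368043) = √(0.000506862) = 0.0225.
z = (0.1583 − 0.1787)/0.0225 = -0.0204/0.0225 = -0.91.
p-value = P(Z < -0.906) ≈ 0.1826; since p > α = 0.025, fail to reject H₀.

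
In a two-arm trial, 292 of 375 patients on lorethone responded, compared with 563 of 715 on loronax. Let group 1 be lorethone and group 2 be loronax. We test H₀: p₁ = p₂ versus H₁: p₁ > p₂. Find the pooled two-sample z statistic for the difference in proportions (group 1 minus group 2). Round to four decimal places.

p̂₁ = 292/375 ≈ 0.778667, p̂₂ = 563/715 ≈ 0.787413.
Pooled p̂ = (292+563)/(375+715) = 855/1090 = 0.784404.
SE = √(p̂(1−p̂)(1/n₁+1/n₂)) = √(0.784404·0.215596·0.00406527) = √(0.000687496) = 0.026220.
z = (0.778667 − 0.787413)/0.026220 = -0.008746/0.026220 = -0.3336.
p-value = P(Z > -0.334) ≈ 0.6306.

z = -0.3336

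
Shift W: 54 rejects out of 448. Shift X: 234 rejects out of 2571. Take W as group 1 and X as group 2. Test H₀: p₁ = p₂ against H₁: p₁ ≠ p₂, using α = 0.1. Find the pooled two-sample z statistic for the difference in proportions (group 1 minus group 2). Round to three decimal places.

p̂₁ = 54/448 = 0.12054, p̂₂ = 234/2571 = 0.09102.
Pooled p̂ = (54+234)/(448+2571) = 288/3019 = 0.09540.
SE = √(p̂(1−p̂)(1/n₁+1/n₂)) = √(0.09540·0.90460·0.0026211) = √(0.000226189) = 0.01504.
z = (0.12054 − 0.09102)/0.01504 = 0.02952/0.01504 = 1.963.
p-value = 2·P(Z > 1.963) ≈ 0.0497. With α = 0.1, reject H₀.

z = 1.963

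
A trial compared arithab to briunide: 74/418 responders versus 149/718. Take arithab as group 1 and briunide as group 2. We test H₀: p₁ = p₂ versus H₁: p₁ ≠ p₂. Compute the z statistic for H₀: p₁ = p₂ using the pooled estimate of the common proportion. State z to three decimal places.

p̂₁ = 74/418 ≈ 0.17703, p̂₂ = 149/718 ≈ 0.20752.
Pooled p̂ = (74+149)/(418+718) = 223/1136 = 0.19630.
SE = √(p̂(1−p̂)(1/n₁+1/n₂)) = √(0.19630·0.80370·0.0037851) = √(0.000597168) = 0.02444.
z = (0.17703 − 0.20752)/0.02444 = -0.03049/0.02444 = -1.248.
p-value = 2·P(Z > 1.248) ≈ 0.2122.

z = -1.248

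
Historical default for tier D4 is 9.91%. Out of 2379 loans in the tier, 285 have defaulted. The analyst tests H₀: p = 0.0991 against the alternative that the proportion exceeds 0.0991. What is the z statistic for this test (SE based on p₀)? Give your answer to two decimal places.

p̂ = 285/2379 ≈ 0.11980.
Standard error under H₀: √(0.0991×0.9009/2379) = 0.00613.
z = (0.11980 − 0.0991)/0.00613 = 0.02070/0.00613 = 3.38.

z = 3.38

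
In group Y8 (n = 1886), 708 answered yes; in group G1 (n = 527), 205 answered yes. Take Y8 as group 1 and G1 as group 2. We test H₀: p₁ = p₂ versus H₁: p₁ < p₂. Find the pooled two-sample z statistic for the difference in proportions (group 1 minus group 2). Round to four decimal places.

p̂₁ = 708/1886 ≈ 0.375398, p̂₂ = 205/527 ≈ 0.388994.
Pooled p̂ = (708+205)/(1886+527) = 913/2413 = 0.378367.
SE = √(0.235205 × 0.00242776) = 0.023896.
z = (0.375398 − 0.388994)/0.023896 = -0.013596/0.023896 = -0.5690.
p-value = P(Z < -0.569) ≈ 0.2847.

z = -0.5690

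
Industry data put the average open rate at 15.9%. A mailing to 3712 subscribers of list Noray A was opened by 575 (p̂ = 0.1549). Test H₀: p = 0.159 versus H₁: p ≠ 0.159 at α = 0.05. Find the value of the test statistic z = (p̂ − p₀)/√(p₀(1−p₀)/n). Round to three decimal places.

z = -0.683

p̂ = 575/3712 ≈ 0.15490.
Under H₀, SE = √(0.159·0.841/3712) = √(3.60234e-05) = 0.00600.
z = (0.15490 − 0.159)/0.00600 = -0.00410/0.00600 = -0.683.
Two-sided p-value ≈ 2·Φ(−0.683) = 0.4949, so at α = 0.05 we fail to reject H₀.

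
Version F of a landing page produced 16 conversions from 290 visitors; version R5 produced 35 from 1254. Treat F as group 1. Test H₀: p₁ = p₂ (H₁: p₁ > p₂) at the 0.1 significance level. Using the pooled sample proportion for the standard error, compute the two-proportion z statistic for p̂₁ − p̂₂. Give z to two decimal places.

z = 2.34

p̂₁ = 16/290 = 0.05517, p̂₂ = 35/1254 = 0.02791.
Pooled p̂ = (16+35)/(290+1254) = 51/1544 = 0.03303.
SE = √(p̂(1−p̂)(1/n₁+1/n₂)) = √(0.03303·0.96697·0.00424572) = √(0.000135609) = 0.01165.
z = (0.05517 − 0.02791)/0.01165 = 0.02726/0.01165 = 2.34.
p-value = P(Z > 2.341) ≈ 0.0096; since p < α = 0.1, reject H₀.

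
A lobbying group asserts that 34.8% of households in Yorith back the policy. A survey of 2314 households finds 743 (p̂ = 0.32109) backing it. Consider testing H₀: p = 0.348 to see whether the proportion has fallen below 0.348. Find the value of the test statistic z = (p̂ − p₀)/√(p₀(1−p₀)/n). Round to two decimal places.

z = -2.72

p̂ = 743/2314 ≈ 0.3211.
SE = √(p₀(1−p₀)/n) = √(0.2269/2314) = 0.0099.
z = (0.3211 − 0.348)/0.0099 = -0.0269/0.0099 = -2.72.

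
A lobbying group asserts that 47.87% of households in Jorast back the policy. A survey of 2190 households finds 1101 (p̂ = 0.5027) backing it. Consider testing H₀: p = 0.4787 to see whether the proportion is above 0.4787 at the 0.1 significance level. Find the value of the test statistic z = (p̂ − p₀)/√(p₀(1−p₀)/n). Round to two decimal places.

z = 2.25

p̂ = 1101/2190 = 0.50274.
Under H₀, SE = √(0.4787·0.5213/2190) = √(0.000113948) = 0.01067.
z = (0.50274 − 0.4787)/0.01067 = 0.02404/0.01067 = 2.25.
p-value = P(Z > 2.252) ≈ 0.0122; since p < α = 0.1, reject H₀.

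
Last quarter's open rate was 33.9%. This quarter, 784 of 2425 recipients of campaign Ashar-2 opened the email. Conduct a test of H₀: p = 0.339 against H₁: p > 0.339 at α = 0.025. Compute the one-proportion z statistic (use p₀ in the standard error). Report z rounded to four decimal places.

p̂ = 784/2425 ≈ 0.3232990.
Under H₀, SE = √(0.339·0.661/2425) = √(9.24037e-05) = 0.0096127.
z = (0.3232990 − 0.339)/0.0096127 = -0.0157010/0.0096127 = -1.6334.
p-value = P(Z > -1.633) ≈ 0.9488; since p > α = 0.025, fail to reject H₀.

z = -1.6334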